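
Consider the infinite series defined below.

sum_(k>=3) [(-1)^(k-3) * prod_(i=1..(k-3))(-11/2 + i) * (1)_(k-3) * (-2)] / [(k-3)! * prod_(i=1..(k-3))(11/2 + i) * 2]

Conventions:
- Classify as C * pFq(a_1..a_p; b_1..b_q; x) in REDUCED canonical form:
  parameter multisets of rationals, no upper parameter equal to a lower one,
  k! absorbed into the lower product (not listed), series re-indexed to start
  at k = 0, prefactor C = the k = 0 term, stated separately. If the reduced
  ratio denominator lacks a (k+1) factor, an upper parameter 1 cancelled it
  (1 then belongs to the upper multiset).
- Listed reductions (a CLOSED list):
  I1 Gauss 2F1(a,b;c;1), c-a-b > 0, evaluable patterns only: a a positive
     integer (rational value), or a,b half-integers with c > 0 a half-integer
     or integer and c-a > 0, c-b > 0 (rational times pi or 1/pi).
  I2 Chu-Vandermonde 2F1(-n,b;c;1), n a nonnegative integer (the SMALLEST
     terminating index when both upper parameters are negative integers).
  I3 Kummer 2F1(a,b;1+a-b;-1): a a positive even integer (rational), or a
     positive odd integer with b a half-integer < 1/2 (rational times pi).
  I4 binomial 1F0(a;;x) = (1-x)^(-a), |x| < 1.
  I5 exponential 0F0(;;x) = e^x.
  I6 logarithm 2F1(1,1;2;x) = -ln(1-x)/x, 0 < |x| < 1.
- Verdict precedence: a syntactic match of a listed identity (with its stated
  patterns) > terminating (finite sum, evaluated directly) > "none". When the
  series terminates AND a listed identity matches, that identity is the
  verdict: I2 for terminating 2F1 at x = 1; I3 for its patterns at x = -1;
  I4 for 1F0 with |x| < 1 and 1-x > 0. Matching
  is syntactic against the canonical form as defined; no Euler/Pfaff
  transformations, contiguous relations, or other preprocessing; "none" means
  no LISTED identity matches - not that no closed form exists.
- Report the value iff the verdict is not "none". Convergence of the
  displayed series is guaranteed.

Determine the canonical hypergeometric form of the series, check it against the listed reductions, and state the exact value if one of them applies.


First insight: from the first term -1: the running product (prefactor -1) telescopes to a rising factorial.
Adjacent-term ratio: r(k) = (-1) * (k-9/2) (k+1) / [(k+13/2) (k+1)] - rational; roots negated = parameters, x = (-1), C = -1.

Canonical form: C = -1 times 2F1 with upper {-9/2, 1}, lower {13/2}, x = -1. Verdict: Kummer (I3) fires (x = -1; c = 13/2 equals 1+a-b for upper {-9/2, 1}: listed pattern). Sum: (-693/1024) * pi.


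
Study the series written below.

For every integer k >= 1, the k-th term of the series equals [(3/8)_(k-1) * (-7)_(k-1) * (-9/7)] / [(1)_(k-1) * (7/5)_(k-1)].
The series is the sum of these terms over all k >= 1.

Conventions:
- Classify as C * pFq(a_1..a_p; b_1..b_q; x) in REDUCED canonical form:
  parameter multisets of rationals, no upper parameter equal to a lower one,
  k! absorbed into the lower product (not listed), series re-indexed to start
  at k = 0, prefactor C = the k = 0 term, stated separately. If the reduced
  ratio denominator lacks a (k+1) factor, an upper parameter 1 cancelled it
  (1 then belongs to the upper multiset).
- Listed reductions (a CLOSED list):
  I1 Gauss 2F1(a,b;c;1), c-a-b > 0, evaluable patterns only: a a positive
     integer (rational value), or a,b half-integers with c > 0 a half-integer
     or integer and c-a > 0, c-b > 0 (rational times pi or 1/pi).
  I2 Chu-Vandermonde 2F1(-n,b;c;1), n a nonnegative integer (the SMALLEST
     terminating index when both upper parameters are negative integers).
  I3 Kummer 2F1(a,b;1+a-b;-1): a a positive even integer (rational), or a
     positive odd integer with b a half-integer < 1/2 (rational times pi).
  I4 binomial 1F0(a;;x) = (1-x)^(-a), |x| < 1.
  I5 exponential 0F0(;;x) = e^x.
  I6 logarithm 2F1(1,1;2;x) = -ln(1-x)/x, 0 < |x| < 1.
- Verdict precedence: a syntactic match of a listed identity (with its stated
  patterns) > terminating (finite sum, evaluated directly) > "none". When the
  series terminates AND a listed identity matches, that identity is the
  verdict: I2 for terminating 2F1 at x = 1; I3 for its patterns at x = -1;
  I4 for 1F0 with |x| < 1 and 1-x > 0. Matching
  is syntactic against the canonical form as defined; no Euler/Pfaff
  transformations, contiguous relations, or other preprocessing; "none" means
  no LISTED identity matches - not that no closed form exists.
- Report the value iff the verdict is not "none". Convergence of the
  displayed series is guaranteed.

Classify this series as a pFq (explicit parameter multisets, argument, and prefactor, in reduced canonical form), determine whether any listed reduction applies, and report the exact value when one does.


This is -9/7 * 2F1(-7, 3/8; 7/5; 1) in reduced canonical form. Verdict: the Chu-Vandermonde identity I2 matches (terminating 2F1 at x = 1 with n = 7, b = 3/8, c = 7/5). Hence: -1270768108797/2363842625536.

The tell: from the first term -9/7: (1)_k (C = -9/7, x = 1) is k! itself.
Term ratio: r(k) = 1 * (k-7) (k+3/8) / [(k+7/5) (k+1)] - rational in k, leading ratio 1; with t_0 = -9/7, classification follows.


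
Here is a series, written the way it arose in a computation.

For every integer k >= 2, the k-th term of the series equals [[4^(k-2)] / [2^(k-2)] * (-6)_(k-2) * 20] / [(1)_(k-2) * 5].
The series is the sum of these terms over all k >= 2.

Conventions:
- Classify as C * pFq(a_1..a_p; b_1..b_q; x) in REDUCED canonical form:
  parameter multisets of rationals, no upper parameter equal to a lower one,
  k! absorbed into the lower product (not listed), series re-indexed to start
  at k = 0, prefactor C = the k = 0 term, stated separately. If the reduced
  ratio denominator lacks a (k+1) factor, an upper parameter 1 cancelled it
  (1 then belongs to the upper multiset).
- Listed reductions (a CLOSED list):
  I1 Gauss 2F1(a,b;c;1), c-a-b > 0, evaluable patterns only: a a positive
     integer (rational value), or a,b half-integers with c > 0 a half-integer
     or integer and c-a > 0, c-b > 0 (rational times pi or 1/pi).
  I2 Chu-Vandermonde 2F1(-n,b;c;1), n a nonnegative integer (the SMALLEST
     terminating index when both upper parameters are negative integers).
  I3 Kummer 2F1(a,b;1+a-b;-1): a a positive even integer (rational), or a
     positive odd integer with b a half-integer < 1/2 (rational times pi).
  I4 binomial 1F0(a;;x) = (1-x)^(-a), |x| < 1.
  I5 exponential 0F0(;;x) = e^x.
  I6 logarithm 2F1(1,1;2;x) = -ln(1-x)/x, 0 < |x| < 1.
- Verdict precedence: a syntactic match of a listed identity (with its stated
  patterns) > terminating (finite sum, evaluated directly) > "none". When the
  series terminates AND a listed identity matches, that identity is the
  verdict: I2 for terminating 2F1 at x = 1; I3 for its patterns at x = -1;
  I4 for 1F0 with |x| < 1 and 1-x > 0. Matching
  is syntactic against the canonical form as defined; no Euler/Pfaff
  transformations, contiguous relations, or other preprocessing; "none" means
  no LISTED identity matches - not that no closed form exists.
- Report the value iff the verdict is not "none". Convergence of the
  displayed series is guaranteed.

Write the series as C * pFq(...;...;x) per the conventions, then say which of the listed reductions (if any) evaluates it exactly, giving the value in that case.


Prefactor 4, argument 2: 1F0 with upper {-6} over lower {-}. Verdict: terminating - no listed pattern fits, but -6 in the upper list cuts the series at k = 6; direct evaluation. Its exact value is 4.

The tell: x = 2 and (1)_k (C = 4) is k! itself.
Step ratio: r(k) = 2 * (k-6) / [(k+1)] - rational; roots negated = parameters, x = 2, C = 4.


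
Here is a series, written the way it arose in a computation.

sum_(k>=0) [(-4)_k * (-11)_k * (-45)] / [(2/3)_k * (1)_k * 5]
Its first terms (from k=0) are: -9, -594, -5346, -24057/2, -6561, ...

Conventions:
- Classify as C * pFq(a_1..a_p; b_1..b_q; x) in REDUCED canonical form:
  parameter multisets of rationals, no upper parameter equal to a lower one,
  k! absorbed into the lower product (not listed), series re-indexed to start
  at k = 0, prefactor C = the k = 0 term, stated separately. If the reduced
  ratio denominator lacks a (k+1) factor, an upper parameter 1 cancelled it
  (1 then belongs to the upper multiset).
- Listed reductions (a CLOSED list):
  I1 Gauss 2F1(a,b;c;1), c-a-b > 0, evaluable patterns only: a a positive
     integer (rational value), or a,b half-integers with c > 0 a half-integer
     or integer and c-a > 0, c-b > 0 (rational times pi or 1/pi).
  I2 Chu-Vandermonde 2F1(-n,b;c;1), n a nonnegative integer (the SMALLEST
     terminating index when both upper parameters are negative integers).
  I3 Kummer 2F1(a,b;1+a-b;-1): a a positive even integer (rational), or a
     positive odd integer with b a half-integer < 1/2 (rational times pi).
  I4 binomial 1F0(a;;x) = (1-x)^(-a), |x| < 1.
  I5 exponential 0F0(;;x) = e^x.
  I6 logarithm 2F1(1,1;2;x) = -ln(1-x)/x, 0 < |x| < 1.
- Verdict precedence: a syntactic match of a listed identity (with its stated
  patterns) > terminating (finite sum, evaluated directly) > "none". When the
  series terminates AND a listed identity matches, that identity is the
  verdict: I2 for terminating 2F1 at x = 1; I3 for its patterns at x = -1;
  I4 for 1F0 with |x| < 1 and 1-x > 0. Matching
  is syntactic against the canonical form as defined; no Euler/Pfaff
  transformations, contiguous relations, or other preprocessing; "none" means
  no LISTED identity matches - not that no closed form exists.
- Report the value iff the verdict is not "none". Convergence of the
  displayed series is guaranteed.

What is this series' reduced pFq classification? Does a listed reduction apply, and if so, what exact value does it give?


Key step: with t_0 = -9, (1)_k (C = -9, x = 1) is k! itself.
Adjacent-term ratio: r(k) = 1 * (k-11) (k-4) / [(k+2/3) (k+1)] ; factor over Q: parameters, x = 1, and C = -9.

x = 1 here; the reduced form reads 2F1, upper {-11, -4}, lower {2/3}, C = -9. Verdict: Chu-Vandermonde (I2) matches (terminating 2F1 at x = 1 with n = 4, b = -11, c = 2/3). Exact value: -49077/2.


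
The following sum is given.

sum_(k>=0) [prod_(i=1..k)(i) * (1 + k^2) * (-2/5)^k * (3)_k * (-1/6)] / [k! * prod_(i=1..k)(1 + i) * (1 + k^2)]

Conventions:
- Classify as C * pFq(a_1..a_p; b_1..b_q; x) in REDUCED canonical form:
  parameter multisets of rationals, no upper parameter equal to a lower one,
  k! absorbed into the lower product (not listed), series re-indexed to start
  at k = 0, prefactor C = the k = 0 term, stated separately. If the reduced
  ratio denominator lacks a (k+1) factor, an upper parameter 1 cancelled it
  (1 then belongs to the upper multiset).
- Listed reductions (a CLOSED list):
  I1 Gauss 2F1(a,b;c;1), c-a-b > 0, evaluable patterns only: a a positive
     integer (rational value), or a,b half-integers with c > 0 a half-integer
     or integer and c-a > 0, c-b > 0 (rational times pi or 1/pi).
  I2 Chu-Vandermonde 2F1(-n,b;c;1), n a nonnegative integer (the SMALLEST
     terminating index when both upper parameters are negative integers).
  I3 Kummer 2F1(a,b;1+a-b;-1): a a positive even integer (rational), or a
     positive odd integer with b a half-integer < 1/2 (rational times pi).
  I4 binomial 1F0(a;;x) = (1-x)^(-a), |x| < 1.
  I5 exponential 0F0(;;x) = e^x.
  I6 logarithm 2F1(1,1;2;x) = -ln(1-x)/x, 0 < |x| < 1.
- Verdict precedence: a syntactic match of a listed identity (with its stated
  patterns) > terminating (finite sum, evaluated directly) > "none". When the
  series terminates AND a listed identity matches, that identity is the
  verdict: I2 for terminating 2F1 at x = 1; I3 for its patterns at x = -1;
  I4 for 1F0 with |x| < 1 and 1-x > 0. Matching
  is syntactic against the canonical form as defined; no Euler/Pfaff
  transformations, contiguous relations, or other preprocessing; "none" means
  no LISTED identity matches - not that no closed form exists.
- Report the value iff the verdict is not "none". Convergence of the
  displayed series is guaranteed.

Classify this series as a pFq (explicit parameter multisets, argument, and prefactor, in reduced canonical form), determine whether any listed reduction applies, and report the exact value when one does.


First insight: t_0 = -1/6 here, and the lower running product (C = -1/6, x = -2/5) is a rising factorial.
Step ratio: r(k) = (-2/5) * (k+1) (k+3) / [(k+2) (k+1)] - rational; roots negated = parameters, x = (-2/5), C = -1/6.

This is -1/6 * 2F1(1, 3; 2; -2/5) in reduced canonical form. Verdict: none. A 2F1 with upper {1, 3} fits none of I1-I6 at x = -2/5; the sum runs forever.


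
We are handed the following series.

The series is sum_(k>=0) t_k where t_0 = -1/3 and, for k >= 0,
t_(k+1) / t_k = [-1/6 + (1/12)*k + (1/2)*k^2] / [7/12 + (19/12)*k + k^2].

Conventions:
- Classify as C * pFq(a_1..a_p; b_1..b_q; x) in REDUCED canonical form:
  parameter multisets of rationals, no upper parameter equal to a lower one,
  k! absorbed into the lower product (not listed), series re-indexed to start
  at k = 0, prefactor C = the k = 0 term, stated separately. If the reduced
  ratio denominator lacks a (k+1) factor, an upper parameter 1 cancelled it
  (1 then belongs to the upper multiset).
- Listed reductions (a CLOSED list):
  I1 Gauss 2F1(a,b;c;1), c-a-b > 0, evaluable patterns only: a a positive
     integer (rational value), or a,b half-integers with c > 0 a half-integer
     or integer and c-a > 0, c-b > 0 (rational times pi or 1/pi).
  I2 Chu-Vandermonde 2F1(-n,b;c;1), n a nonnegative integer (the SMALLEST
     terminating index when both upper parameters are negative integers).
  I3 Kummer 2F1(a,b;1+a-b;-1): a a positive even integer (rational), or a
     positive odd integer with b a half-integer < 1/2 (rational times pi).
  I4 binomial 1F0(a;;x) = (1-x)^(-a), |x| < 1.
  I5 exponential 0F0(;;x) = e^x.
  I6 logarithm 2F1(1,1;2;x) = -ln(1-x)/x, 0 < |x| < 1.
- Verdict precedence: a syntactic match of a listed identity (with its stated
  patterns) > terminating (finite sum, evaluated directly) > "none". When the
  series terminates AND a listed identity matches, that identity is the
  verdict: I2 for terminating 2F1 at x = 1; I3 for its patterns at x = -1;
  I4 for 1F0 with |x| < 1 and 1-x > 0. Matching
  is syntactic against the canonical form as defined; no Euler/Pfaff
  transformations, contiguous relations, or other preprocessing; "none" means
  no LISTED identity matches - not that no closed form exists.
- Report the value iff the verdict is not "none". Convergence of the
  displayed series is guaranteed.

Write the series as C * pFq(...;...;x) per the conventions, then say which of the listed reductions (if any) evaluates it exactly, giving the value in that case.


Reduced: x = 1/2, 2F1, upper = {-1/2, 2/3}, lower = {7/12}, C = -1/3. Verdict: none. No listed pattern accepts 2F1(-1/2, 2/3; 7/12; 1/2).

The tell: t_0 being -1/3, factor the ratio over Q (prefactor -1/3): negated roots = parameters.
Term ratio: r(k) = (1/2) * (k-1/2) (k+2/3) / [(k+7/12) (k+1)] - poly over poly, x = (1/2) from leading terms; C = -1/3 at k = 0.


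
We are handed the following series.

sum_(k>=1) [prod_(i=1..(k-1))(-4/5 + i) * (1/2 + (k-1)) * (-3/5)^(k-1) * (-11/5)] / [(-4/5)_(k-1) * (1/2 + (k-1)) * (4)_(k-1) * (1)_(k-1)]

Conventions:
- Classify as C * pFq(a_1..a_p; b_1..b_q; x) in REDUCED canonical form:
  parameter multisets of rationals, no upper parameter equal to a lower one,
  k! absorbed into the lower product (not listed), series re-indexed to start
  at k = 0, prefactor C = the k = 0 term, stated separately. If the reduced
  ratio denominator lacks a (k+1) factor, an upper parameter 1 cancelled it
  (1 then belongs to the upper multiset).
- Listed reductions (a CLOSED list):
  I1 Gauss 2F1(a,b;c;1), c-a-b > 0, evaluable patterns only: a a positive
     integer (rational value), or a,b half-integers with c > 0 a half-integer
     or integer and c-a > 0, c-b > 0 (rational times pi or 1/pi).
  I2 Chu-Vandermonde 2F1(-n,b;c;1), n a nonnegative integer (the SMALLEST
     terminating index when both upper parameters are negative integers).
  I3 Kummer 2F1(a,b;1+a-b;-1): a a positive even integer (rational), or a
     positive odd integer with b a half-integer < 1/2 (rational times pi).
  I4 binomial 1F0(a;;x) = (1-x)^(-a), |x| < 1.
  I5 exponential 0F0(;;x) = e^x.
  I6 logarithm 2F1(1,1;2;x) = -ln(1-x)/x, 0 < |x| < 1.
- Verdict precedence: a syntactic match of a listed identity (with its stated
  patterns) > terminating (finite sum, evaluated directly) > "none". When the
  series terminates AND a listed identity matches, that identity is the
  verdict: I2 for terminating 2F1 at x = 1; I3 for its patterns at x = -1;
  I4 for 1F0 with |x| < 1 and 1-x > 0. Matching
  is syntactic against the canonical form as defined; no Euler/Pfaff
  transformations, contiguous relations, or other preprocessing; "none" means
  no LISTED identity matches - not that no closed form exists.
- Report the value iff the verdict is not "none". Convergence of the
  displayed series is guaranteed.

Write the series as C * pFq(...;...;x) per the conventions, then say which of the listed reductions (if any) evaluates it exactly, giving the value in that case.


The tell: t_0 being -11/5, (1)_k (prefactor -11/5) is k! itself.
Step ratio: r(k) = (-3/5) * (k+1/5) / [(k-4/5) (k+4) (k+1)] ; factor over Q: parameters, x = (-3/5), and C = -11/5.

The series (x = -3/5) is 1F2: upper {1/5}, lower {-4/5, 4}, prefactor -11/5. Verdict: none - this 1F2 at x = -3/5 matches no listed pattern, and upper {1/5} holds no stopper.


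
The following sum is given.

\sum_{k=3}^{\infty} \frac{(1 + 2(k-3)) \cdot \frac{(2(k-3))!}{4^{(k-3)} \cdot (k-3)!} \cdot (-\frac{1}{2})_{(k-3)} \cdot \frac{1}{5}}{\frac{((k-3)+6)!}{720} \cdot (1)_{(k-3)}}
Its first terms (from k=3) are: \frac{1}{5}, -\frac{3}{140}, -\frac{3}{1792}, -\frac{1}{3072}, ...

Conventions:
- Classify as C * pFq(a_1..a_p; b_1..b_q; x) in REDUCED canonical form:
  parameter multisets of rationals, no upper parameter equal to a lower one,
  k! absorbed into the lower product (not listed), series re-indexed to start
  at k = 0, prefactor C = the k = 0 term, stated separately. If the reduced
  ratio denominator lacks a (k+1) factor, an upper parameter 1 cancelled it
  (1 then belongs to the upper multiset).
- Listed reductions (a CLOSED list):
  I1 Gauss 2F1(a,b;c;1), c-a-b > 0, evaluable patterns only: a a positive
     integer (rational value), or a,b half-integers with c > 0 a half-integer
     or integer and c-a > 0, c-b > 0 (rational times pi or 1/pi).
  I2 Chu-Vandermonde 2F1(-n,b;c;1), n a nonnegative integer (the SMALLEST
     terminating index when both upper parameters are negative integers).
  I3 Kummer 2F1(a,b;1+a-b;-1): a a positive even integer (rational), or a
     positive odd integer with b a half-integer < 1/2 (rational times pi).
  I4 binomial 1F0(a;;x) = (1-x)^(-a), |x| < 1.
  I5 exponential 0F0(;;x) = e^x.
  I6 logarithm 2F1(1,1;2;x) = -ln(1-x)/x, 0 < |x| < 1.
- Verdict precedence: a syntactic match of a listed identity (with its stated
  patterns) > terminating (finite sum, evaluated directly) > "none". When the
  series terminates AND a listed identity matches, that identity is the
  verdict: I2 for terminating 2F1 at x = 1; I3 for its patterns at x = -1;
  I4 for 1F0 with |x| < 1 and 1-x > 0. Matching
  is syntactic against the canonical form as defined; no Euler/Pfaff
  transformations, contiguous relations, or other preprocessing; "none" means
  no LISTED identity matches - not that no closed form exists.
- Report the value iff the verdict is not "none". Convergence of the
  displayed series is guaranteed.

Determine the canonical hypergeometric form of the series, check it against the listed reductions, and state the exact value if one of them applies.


The tell: from the first term \frac{1}{5}: (1)_k (C = 1/5, x = 1) is k! itself.
Adjacent-term ratio: r(k) = 1 * (k-\frac{1}{2}) (k+\frac{3}{2}) / [(k+7) (k+1)] - poly over poly, x = 1 from leading terms; C = \frac{1}{5} at k = 0.

Reduced: x = 1, 2F1, upper = {-\frac{1}{2}, \frac{3}{2}}, lower = {7}, C = \frac{1}{5}. Verdict: this is Gauss's theorem I1 (half-integer case) (x = 1; upper {-\frac{1}{2}, \frac{3}{2}} half-integers, c = 7 in the evaluable pattern). Sum: \frac{524288}{945945} / \pi.


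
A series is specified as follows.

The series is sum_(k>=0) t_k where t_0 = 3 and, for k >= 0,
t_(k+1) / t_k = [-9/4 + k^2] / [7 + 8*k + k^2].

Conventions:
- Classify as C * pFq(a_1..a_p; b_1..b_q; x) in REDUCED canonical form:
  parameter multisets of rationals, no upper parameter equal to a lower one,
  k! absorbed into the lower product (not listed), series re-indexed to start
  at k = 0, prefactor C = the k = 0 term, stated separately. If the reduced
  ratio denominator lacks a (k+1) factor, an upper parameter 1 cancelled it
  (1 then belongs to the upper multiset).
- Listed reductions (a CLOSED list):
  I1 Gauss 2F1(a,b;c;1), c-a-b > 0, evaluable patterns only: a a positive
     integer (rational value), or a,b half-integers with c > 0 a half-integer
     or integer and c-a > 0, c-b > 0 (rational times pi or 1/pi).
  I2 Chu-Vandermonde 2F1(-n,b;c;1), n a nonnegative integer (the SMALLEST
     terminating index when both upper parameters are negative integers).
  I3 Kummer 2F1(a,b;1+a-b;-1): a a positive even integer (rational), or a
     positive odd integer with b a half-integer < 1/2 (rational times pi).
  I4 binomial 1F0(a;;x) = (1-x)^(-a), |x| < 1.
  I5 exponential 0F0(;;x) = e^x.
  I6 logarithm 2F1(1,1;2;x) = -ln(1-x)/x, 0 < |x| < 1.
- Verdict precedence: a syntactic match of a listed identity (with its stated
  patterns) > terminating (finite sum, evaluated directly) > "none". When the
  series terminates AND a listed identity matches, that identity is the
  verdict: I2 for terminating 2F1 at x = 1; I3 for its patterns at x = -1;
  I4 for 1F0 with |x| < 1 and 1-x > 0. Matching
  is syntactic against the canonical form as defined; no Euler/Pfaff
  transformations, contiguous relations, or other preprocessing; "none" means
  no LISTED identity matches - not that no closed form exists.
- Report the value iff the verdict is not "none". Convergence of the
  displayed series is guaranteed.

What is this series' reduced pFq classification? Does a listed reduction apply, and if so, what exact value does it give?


Canonical form: C = 3 times 2F1 with upper {-3/2, 3/2}, lower {7}, x = 1. Verdict: this is Gauss's theorem I1 (half-integer case) (x = 1; upper {-3/2, 3/2} half-integers, c = 7 in the evaluable pattern). Its exact value is (2097152/315315) / pi.

Structural cue: t_0 being 3, factor the ratio over Q (C = 3, x = 1): negated roots = parameters.
Step ratio: r(k) = 1 * (k-3/2) (k+3/2) / [(k+7) (k+1)] - poly over poly, x = 1 from leading terms; C = 3 at k = 0.


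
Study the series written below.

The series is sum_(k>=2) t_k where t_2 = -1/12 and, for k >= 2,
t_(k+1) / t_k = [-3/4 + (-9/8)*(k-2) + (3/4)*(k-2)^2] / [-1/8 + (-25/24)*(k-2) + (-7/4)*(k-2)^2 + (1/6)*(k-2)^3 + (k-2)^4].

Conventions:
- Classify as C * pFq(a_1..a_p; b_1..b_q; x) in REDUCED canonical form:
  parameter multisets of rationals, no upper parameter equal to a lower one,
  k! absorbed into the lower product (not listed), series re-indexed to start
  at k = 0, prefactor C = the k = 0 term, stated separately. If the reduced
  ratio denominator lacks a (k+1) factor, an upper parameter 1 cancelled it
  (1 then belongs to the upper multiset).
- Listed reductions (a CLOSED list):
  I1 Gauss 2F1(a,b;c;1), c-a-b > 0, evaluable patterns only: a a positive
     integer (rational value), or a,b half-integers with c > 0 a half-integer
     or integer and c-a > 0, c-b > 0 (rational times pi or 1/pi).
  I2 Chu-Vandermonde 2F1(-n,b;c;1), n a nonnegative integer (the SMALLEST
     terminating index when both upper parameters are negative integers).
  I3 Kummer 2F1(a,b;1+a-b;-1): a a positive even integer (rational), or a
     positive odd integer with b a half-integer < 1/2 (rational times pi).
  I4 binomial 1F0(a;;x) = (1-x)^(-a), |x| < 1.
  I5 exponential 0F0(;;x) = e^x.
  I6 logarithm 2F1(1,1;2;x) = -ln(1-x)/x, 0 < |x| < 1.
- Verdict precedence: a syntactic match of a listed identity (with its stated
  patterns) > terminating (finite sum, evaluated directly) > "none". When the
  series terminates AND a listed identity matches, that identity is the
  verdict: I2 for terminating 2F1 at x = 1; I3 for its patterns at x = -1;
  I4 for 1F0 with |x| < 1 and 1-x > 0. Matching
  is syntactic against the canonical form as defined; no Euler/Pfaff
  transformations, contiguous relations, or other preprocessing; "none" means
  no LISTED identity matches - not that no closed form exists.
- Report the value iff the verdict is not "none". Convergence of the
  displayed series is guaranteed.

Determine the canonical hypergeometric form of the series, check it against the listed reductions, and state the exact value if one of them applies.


First insight: from the first term -1/12: factor the ratio over Q (C = -1/12, x = 3/4): negated roots = parameters.
Adjacent-term ratio: r(k) = (3/4) * (k-2) / [(k-3/2) (k+1/6) (k+1)] - poly over poly, x = (3/4) from leading terms; C = -1/12 at k = 0.

x = 3/4 here; the reduced form reads 1F2, upper {-2}, lower {-3/2, 1/6}, C = -1/12. Verdict: terminating - the sum ends at index 2 because -2 is a negative integer; exact evaluation follows. Exact value: -19/21.


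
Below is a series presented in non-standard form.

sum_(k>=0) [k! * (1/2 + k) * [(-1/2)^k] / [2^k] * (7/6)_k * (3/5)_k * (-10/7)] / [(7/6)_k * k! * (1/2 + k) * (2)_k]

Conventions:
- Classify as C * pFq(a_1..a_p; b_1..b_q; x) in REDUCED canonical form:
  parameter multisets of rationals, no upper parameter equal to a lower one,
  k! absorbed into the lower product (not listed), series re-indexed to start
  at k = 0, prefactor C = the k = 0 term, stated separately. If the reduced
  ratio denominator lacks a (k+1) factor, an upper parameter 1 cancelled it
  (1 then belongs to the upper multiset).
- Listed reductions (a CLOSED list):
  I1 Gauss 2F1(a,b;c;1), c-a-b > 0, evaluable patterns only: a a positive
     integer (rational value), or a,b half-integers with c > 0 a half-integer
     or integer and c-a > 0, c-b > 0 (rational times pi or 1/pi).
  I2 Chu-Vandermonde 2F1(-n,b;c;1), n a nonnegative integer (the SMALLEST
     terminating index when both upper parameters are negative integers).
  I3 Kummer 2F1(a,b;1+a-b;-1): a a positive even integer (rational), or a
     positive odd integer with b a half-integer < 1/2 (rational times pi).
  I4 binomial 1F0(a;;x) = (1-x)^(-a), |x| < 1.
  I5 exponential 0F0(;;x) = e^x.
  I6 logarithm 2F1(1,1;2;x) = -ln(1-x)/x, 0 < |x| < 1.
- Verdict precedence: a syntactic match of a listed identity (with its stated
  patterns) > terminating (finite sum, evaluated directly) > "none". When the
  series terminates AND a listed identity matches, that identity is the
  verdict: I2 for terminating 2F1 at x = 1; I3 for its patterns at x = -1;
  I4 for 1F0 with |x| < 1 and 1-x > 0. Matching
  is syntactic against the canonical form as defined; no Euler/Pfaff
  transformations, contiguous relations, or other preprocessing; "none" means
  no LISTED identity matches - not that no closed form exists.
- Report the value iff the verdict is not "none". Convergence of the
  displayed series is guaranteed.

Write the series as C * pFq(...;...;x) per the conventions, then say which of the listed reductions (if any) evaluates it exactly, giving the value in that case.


The series (x = -1/4) is 2F1: upper {3/5, 1}, lower {2}, prefactor -10/7. Verdict: none. A 2F1 with upper {3/5, 1} fits none of I1-I6 at x = -1/4; the sum runs forever.

The tell: t_0 = -10/7 here, and the parameter 7/6 appears in both the upper and lower lists and cancels (alongside the other common factor).
Term ratio: r(k) = (-1/4) * (k+3/5) (k+1) / [(k+2) (k+1)] ; factor over Q: parameters, x = (-1/4), and C = -10/7.


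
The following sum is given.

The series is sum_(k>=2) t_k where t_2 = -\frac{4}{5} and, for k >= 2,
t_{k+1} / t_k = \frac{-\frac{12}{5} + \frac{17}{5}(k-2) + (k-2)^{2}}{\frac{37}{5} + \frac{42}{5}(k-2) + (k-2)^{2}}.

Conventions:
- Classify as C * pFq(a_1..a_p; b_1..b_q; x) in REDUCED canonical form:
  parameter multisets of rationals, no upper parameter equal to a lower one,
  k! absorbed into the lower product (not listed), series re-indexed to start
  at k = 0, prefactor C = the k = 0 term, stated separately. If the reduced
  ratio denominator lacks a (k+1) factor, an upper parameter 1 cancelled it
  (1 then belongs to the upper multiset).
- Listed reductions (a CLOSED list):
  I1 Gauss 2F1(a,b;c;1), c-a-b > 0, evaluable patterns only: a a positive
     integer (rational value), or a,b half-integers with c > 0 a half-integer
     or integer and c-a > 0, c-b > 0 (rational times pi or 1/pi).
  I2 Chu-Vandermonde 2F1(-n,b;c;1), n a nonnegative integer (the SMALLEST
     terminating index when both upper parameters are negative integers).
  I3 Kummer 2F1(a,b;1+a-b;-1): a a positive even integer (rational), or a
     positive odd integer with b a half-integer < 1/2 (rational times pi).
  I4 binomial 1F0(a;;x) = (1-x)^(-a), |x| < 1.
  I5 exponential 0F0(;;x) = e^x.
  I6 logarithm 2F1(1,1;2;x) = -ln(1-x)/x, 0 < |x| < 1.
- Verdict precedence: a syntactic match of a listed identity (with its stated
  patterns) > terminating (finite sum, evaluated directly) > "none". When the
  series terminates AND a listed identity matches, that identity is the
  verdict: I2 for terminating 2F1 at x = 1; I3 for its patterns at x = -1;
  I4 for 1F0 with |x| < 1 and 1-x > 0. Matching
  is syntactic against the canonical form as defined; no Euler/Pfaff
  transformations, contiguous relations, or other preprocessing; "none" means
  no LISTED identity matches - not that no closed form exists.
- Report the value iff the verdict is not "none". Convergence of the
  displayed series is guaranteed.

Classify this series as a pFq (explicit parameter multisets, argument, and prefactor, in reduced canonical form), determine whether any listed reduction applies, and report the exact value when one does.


Reduced: x = 1, 2F1, upper = {-\frac{3}{5}, 4}, lower = {\frac{37}{5}}, C = -\frac{4}{5}. Verdict: Gauss (I1, integer-parameter pattern) matches (x = 1: the Gamma ratio telescopes since c-a-b = 4 > 0 and a = 4 in Z>0). Exact value: -\frac{53856}{109375}.

Structural cue: t_0 = -\frac{4}{5} here, and the expanded ratio factors over Q; prefactor -4/5, roots give parameters.
Consecutive-term ratio: r(k) = 1 * (k-\frac{3}{5}) (k+4) / [(k+\frac{37}{5}) (k+1)] - rational in k. x = 1; t_0 = -\frac{4}{5}; negate the roots.


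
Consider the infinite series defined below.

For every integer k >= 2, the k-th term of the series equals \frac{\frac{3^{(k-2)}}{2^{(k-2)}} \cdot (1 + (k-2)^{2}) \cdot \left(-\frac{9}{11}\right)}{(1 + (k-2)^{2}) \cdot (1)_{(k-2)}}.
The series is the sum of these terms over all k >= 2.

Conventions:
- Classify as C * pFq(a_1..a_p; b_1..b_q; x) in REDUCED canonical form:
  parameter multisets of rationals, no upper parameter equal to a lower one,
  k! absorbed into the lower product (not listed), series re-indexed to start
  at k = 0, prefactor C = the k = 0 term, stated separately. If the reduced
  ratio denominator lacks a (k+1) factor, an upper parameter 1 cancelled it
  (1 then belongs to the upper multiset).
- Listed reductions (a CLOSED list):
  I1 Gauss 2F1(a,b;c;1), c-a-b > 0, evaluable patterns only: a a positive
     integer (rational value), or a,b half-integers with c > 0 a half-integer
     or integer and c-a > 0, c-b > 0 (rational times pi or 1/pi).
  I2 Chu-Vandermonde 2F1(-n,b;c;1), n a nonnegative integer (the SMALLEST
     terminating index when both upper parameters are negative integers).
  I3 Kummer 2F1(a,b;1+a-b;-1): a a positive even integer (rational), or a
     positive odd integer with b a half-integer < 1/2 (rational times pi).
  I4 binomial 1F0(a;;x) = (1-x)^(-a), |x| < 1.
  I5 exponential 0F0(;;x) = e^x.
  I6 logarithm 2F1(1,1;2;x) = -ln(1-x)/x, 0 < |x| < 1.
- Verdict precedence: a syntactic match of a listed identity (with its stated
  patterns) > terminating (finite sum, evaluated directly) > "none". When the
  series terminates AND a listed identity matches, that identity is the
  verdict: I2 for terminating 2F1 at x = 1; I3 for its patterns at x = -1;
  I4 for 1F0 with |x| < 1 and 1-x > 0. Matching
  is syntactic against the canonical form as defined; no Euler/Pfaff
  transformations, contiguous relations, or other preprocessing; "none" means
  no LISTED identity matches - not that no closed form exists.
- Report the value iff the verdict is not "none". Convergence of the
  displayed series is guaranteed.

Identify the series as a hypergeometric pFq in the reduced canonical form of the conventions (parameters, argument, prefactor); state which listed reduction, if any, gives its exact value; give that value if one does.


Prefactor -\frac{9}{11}, argument \frac{3}{2}: 0F0 with upper {-} over lower {-}. Verdict (x = \frac{3}{2}): exponential (I5) applies (the 0F0 exponential series at x = \frac{3}{2}). Exact value: \left(-\frac{9}{11}\right) \cdot e^{\frac{3}{2}}.

First insight: t_0 being -\frac{9}{11}, striking the common factor k^2 + 1 reduces the term (prefactor -9/11).
Ratio: r(k) = \frac{3}{2} * 1 / [(k+1)] ; factor over Q: parameters, x = \frac{3}{2}, and C = -\frac{9}{11}.


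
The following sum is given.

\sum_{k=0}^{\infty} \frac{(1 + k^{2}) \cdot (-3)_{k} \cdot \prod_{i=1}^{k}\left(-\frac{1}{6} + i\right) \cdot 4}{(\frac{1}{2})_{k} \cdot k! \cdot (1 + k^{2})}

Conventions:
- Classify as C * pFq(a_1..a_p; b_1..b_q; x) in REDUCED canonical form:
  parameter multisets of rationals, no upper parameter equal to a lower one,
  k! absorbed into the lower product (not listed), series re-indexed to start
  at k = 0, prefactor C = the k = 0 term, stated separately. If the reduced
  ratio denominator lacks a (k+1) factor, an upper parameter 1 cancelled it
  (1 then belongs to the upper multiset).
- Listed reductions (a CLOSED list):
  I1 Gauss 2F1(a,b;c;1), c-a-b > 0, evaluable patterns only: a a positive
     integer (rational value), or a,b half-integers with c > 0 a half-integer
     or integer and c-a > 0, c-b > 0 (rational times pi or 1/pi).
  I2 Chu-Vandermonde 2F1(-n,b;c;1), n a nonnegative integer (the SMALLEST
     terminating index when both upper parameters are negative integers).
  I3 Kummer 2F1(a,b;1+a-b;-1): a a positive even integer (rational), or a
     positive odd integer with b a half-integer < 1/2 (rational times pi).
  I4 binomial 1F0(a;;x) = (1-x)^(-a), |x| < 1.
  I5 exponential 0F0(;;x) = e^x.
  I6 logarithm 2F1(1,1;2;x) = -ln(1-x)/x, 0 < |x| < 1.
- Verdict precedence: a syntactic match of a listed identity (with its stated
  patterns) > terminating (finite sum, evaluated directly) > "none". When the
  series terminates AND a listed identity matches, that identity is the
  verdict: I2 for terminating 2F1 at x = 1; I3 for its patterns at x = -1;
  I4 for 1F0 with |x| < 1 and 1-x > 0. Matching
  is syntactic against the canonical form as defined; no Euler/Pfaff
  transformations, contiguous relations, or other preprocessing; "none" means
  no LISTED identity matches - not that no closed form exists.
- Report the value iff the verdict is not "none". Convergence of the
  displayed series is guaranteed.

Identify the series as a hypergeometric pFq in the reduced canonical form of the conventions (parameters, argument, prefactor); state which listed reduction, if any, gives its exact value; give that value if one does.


x = 1 here; the reduced form reads 2F1, upper {-3, \frac{5}{6}}, lower {\frac{1}{2}}, C = 4. Verdict (x = 1): the Chu-Vandermonde identity I2 applies (terminating 2F1 at x = 1 with n = 3, b = 5/6, c = \frac{1}{2}). Sum: -\frac{64}{81}.

Key step: with t_0 = 4, the factor k^2 + 1 cancels (top and bottom), leaving C = 4.
Term ratio: r(k) = 1 * (k-3) (k+\frac{5}{6}) / [(k+\frac{1}{2}) (k+1)] - poly over poly, x = 1 from leading terms; C = 4 at k = 0.


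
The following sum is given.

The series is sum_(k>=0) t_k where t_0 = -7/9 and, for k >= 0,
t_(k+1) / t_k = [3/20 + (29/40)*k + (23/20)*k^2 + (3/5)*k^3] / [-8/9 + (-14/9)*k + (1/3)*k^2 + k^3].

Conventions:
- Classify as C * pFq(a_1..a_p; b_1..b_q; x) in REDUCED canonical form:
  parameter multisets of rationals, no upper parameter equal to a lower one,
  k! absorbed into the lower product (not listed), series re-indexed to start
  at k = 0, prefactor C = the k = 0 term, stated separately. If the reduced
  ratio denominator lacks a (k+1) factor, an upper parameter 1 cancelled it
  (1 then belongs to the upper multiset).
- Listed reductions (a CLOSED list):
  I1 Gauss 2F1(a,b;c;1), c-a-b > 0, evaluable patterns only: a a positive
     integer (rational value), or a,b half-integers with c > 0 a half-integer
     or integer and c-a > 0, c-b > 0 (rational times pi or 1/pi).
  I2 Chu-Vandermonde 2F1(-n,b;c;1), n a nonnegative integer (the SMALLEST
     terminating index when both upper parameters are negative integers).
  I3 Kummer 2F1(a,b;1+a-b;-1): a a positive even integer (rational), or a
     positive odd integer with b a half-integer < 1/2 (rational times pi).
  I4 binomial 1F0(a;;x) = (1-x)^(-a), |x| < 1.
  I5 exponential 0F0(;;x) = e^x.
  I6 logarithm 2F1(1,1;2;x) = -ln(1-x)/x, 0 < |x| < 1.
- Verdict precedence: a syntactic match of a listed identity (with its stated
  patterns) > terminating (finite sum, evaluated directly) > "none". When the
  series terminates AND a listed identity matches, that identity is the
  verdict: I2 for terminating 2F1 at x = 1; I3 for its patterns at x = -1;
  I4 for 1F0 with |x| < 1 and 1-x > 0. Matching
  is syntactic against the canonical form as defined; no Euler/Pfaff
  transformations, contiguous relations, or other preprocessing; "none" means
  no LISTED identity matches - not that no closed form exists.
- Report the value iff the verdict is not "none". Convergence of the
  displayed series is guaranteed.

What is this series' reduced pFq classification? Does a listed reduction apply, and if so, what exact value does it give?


Reduced: x = 3/5, 2F1, upper = {1/2, 3/4}, lower = {-4/3}, C = -7/9. Verdict: none (x = 3/5): each listed identity misses the multisets {1/2, 3/4} ; {-4/3}.

Key step: t_0 = -7/9 here, and cancel k + 2/3 from the displayed ratio first; then prefactor -7/9.
Step ratio: r(k) = (3/5) * (k+1/2) (k+3/4) / [(k-4/3) (k+1)] - rational in k, leading ratio (3/5); with t_0 = -7/9, classification follows.


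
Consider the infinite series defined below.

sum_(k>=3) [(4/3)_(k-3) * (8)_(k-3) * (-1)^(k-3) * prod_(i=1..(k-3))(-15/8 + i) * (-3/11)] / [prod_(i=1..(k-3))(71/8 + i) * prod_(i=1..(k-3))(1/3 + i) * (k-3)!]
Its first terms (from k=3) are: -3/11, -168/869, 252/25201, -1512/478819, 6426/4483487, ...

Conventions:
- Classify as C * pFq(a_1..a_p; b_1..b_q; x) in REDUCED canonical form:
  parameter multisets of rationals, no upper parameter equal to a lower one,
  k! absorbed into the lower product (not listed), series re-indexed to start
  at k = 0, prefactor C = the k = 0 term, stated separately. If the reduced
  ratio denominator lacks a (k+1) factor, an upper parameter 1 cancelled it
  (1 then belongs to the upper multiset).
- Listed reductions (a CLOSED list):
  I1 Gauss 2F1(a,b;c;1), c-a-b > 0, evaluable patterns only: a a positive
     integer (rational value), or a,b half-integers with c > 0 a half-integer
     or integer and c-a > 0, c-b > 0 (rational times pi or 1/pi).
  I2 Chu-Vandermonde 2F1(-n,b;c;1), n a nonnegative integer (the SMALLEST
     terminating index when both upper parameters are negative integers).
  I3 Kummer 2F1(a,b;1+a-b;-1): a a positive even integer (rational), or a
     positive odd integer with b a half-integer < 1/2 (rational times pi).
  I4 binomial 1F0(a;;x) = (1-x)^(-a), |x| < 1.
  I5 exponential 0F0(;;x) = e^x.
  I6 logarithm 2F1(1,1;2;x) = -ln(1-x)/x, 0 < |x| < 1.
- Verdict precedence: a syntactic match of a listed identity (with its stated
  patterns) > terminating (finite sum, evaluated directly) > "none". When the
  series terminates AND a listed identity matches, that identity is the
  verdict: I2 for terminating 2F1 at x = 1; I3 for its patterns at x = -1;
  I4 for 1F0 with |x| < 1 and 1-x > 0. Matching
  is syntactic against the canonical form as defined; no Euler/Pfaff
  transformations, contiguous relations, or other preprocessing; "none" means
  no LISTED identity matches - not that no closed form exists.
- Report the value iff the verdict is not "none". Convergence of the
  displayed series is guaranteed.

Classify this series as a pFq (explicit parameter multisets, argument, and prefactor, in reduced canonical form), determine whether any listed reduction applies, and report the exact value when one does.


This is -3/11 * 2F1(-7/8, 8; 79/8; -1) in reduced canonical form. Verdict (x = -1): Kummer (I3) applies (x = -1; c = 79/8 equals 1+a-b for upper {-7/8, 8}: listed pattern). Its exact value is -30033/65536.

The tell: with t_0 = -3/11, the parameter 4/3 appears in both the upper and lower lists and cancels.
Adjacent-term ratio: r(k) = (-1) * (k-7/8) (k+8) / [(k+79/8) (k+1)] - poly over poly, x = (-1) from leading terms; C = -3/11 at k = 0.
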